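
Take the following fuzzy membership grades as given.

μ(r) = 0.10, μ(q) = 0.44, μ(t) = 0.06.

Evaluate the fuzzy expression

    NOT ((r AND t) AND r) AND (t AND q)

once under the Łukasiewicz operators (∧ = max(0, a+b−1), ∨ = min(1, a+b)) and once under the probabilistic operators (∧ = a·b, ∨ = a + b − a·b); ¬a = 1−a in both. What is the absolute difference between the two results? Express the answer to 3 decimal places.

0.026

Under Łukasiewicz:
  r AND t = max(0, a+b−1) on (0.10, 0.06) = 0.00
  (r AND t) AND r = max(0, a+b−1) on (0.00, 0.10) = 0.00
  NOT ((r AND t) AND r) = 1 − 0.00 = 1.00
  t AND q = max(0, a+b−1) on (0.06, 0.44) = 0.00
  NOT ((r AND t) AND r) AND (t AND q) = max(0, a+b−1) on (1.00, 0.00) = 0.00
  → value = 0.0000
Under probabilistic:
  r AND t = a·b on (0.1000, 0.0600) = 0.0060
  (r AND t) AND r = a·b on (0.0060, 0.1000) = 0.0006
  NOT ((r AND t) AND r) = 1 − 0.0006 = 0.9994
  t AND q = a·b on (0.0600, 0.4400) = 0.0264
  NOT ((r AND t) AND r) AND (t AND q) = a·b on (0.9994, 0.0264) = 0.0264
  → value = 0.0264
|0.0000 − 0.0264| = 0.026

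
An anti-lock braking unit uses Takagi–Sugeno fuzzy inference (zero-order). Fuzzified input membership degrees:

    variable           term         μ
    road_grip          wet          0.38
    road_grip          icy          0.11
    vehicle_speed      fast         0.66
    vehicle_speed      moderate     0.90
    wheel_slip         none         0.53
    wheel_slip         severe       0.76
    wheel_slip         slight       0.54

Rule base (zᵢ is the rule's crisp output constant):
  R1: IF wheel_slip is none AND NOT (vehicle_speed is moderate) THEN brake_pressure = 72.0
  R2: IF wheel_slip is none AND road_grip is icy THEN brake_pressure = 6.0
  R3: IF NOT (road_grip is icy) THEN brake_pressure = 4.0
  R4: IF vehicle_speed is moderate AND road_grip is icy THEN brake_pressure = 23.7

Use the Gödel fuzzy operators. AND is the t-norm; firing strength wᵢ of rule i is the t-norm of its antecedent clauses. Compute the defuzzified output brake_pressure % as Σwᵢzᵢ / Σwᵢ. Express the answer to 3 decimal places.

R1 (z=72.0): none=0.53, ¬moderate=1−0.90=0.10; AND[min(a, b)] → w = 0.10
R2 (z=6.0): none=0.53, icy=0.11; AND[min(a, b)] → w = 0.11
R3 (z=4.0): ¬icy=1−0.11=0.89 → w = 0.89
R4 (z=23.7): moderate=0.90, icy=0.11; AND[min(a, b)] → w = 0.11
Weighted average = (0.10·72.0 + 0.11·6.0 + 0.89·4.0 + 0.11·23.7) / (0.10 + 0.11 + 0.89 + 0.11)
  = 14.0270 / 1.2100 = 11.593

11.593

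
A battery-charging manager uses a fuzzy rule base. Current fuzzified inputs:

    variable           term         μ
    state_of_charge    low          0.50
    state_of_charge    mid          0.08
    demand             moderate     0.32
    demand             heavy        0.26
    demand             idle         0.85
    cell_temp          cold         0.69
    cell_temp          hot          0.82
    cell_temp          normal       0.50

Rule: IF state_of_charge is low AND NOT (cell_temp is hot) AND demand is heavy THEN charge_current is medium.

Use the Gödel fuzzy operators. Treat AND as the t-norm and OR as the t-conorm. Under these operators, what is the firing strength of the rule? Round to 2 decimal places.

firing strength: low=0.50, ¬hot=1−0.82=0.18, heavy=0.26; AND[min(a, b)] → w = 0.18

0.18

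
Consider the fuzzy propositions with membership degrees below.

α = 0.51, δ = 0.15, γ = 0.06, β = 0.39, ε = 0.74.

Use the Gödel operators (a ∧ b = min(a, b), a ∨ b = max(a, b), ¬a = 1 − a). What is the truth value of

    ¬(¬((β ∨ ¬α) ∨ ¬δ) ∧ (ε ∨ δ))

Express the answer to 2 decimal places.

0.85

¬α = 1 − 0.51 = 0.49
β ∨ ¬α = max(a, b) on (0.39, 0.49) = 0.49
¬δ = 1 − 0.15 = 0.85
(β ∨ ¬α) ∨ ¬δ = max(a, b) on (0.49, 0.85) = 0.85
¬((β ∨ ¬α) ∨ ¬δ) = 1 − 0.85 = 0.15
ε ∨ δ = max(a, b) on (0.74, 0.15) = 0.74
¬((β ∨ ¬α) ∨ ¬δ) ∧ (ε ∨ δ) = min(a, b) on (0.15, 0.74) = 0.15
¬(¬((β ∨ ¬α) ∨ ¬δ) ∧ (ε ∨ δ)) = 1 − 0.15 = 0.85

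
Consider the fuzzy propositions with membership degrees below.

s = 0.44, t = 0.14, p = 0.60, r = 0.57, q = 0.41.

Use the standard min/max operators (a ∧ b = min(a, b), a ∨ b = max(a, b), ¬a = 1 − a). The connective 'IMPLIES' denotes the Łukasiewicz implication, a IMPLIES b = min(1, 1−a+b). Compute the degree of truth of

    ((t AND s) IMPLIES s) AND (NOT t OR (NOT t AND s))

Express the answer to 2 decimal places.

0.86

t AND s = min(a, b) on (0.14, 0.44) = 0.14
(t AND s) IMPLIES s  [Łukasiewicz: min(1, 1−a+b)] with a=0.14, b=0.44 → 1.00
NOT t = 1 − 0.14 = 0.86
NOT t = 1 − 0.14 = 0.86
NOT t AND s = min(a, b) on (0.86, 0.44) = 0.44
NOT t OR (NOT t AND s) = max(a, b) on (0.86, 0.44) = 0.86
((t AND s) IMPLIES s) AND (NOT t OR (NOT t AND s)) = min(a, b) on (1.00, 0.86) = 0.86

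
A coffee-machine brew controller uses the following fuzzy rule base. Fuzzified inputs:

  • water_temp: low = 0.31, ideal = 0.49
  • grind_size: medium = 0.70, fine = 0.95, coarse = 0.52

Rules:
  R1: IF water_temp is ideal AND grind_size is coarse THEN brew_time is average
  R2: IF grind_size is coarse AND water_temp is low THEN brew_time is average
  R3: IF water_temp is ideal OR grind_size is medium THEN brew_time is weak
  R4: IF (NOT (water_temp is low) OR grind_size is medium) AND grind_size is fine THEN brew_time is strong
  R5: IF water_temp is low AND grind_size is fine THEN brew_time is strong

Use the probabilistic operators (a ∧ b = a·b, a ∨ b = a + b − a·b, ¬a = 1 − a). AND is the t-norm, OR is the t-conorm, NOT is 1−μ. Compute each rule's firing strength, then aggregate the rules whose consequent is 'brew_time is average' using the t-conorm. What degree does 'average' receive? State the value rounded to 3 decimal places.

0.375

R1: ideal=0.49, coarse=0.52; AND[a·b] → w = 0.2548
R2: coarse=0.52, low=0.31; AND[a·b] → w = 0.1612
R3: ideal=0.49, medium=0.70; OR[a + b − a·b] → w = 0.8470
R4: (¬low=1−0.31=0.69 OR medium=0.70) = 0.9070; AND[a·b] with fine=0.95 → w = 0.8617
R5: low=0.31, fine=0.95; AND[a·b] → w = 0.2945
Rules with consequent 'average': {R1, R2} → strengths 0.2548, 0.1612
Aggregate via t-conorm [a + b − a·b]: 0.3749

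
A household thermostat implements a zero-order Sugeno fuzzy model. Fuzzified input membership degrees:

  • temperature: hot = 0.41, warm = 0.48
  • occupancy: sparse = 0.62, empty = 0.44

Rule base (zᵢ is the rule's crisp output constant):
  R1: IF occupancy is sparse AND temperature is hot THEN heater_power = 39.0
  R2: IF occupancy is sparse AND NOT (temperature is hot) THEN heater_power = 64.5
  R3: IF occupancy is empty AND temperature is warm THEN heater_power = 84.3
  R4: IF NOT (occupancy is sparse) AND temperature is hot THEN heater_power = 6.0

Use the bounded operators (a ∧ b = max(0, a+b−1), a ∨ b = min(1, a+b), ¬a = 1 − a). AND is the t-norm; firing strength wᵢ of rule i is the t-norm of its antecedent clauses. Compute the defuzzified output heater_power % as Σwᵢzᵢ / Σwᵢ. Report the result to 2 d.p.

R1 (z=39.0): sparse=0.62, hot=0.41; AND[max(0, a+b−1)] → w = 0.03
R2 (z=64.5): sparse=0.62, ¬hot=1−0.41=0.59; AND[max(0, a+b−1)] → w = 0.21
R3 (z=84.3): empty=0.44, warm=0.48; AND[max(0, a+b−1)] → w = 0.00
R4 (z=6.0): ¬sparse=1−0.62=0.38, hot=0.41; AND[max(0, a+b−1)] → w = 0.00
Weighted average = (0.03·39.0 + 0.21·64.5 + 0.00·84.3 + 0.00·6.0) / (0.03 + 0.21 + 0.00 + 0.00)
  = 14.7150 / 0.2400 = 61.31

61.31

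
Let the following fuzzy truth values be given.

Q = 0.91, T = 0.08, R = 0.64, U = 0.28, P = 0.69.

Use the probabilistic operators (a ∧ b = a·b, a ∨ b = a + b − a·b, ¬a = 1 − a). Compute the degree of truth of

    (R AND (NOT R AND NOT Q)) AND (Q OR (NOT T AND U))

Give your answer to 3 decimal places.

NOT R = 1 − 0.6400 = 0.3600
NOT Q = 1 − 0.9100 = 0.0900
NOT R AND NOT Q = a·b on (0.3600, 0.0900) = 0.0324
R AND (NOT R AND NOT Q) = a·b on (0.6400, 0.0324) = 0.0207
NOT T = 1 − 0.0800 = 0.9200
NOT T AND U = a·b on (0.9200, 0.2800) = 0.2576
Q OR (NOT T AND U) = a + b − a·b on (0.9100, 0.2576) = 0.9332
(R AND (NOT R AND NOT Q)) AND (Q OR (NOT T AND U)) = a·b on (0.0207, 0.9332) = 0.0194

0.019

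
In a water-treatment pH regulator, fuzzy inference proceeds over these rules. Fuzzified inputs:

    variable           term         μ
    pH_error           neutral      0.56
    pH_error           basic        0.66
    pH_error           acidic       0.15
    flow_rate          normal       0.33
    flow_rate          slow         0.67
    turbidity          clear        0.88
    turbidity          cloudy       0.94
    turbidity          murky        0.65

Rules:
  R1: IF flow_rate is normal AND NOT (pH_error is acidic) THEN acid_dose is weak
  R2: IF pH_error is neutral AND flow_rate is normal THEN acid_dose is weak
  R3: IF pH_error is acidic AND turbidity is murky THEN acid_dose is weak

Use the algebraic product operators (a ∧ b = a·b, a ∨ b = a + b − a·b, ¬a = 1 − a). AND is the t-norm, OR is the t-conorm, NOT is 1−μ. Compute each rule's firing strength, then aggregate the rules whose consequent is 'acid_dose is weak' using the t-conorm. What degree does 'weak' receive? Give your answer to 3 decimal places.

R1: normal=0.33, ¬acidic=1−0.15=0.85; AND[a·b] → w = 0.2805
R2: neutral=0.56, normal=0.33; AND[a·b] → w = 0.1848
R3: acidic=0.15, murky=0.65; AND[a·b] → w = 0.0975
Rules with consequent 'weak': {R1, R2, R3} → strengths 0.2805, 0.1848, 0.0975
Aggregate via t-conorm [a + b − a·b]: 0.4707

0.471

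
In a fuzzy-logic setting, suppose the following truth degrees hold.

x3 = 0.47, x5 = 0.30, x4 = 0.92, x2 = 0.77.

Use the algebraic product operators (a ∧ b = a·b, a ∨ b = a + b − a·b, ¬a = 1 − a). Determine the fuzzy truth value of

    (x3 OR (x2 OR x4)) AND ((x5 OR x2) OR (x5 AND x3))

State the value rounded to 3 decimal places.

0.853

x2 OR x4 = a + b − a·b on (0.7700, 0.9200) = 0.9816
x3 OR (x2 OR x4) = a + b − a·b on (0.4700, 0.9816) = 0.9902
x5 OR x2 = a + b − a·b on (0.3000, 0.7700) = 0.8390
x5 AND x3 = a·b on (0.3000, 0.4700) = 0.1410
(x5 OR x2) OR (x5 AND x3) = a + b − a·b on (0.8390, 0.1410) = 0.8617
(x3 OR (x2 OR x4)) AND ((x5 OR x2) OR (x5 AND x3)) = a·b on (0.9902, 0.8617) = 0.8533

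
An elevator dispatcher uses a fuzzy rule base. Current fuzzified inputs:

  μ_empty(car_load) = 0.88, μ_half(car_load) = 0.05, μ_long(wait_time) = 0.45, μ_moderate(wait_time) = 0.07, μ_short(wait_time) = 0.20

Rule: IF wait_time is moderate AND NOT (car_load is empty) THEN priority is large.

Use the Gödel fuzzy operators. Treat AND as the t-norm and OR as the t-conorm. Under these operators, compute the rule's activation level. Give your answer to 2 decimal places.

0.07

firing strength: moderate=0.07, ¬empty=1−0.88=0.12; AND[min(a, b)] → w = 0.07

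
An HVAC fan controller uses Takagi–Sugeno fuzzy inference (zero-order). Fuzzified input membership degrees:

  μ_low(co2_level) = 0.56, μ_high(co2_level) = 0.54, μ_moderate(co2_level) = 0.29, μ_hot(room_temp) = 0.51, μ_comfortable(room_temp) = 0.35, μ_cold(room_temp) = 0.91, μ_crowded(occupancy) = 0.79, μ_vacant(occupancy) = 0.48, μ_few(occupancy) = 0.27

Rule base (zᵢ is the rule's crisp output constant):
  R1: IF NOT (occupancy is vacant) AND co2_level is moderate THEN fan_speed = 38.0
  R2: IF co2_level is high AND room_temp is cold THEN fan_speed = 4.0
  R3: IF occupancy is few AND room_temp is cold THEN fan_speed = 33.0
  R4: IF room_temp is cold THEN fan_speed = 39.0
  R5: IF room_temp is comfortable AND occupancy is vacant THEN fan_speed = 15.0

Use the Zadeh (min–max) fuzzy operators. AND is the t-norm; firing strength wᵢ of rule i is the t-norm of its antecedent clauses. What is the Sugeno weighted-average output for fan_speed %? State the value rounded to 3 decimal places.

R1 (z=38.0): ¬vacant=1−0.48=0.52, moderate=0.29; AND[min(a, b)] → w = 0.29
R2 (z=4.0): high=0.54, cold=0.91; AND[min(a, b)] → w = 0.54
R3 (z=33.0): few=0.27, cold=0.91; AND[min(a, b)] → w = 0.27
R4 (z=39.0): cold=0.91 → w = 0.91
R5 (z=15.0): comfortable=0.35, vacant=0.48; AND[min(a, b)] → w = 0.35
Weighted average = (0.29·38.0 + 0.54·4.0 + 0.27·33.0 + 0.91·39.0 + 0.35·15.0) / (0.29 + 0.54 + 0.27 + 0.91 + 0.35)
  = 62.8300 / 2.3600 = 26.623

26.623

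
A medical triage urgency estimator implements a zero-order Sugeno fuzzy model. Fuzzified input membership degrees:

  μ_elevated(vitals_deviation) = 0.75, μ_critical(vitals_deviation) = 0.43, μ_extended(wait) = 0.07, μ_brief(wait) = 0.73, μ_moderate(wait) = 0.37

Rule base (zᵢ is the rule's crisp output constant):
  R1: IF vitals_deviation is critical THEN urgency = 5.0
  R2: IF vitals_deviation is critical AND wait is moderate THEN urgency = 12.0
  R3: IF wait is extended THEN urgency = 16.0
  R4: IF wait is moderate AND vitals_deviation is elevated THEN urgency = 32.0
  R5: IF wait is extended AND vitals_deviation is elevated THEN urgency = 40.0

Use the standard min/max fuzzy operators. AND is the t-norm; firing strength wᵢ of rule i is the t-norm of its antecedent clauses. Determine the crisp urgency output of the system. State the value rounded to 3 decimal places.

17.061

R1 (z=5.0): critical=0.43 → w = 0.43
R2 (z=12.0): critical=0.43, moderate=0.37; AND[min(a, b)] → w = 0.37
R3 (z=16.0): extended=0.07 → w = 0.07
R4 (z=32.0): moderate=0.37, elevated=0.75; AND[min(a, b)] → w = 0.37
R5 (z=40.0): extended=0.07, elevated=0.75; AND[min(a, b)] → w = 0.07
Weighted average = (0.43·5.0 + 0.37·12.0 + 0.07·16.0 + 0.37·32.0 + 0.07·40.0) / (0.43 + 0.37 + 0.07 + 0.37 + 0.07)
  = 22.3500 / 1.3100 = 17.061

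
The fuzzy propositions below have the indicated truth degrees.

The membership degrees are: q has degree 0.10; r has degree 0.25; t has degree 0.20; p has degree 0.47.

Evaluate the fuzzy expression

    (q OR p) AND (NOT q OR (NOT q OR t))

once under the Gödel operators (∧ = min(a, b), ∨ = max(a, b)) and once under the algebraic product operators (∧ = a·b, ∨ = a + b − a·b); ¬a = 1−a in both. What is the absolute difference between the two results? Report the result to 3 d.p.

0.049

Under Gödel:
  q OR p = max(a, b) on (0.10, 0.47) = 0.47
  NOT q = 1 − 0.10 = 0.90
  NOT q = 1 − 0.10 = 0.90
  NOT q OR t = max(a, b) on (0.90, 0.20) = 0.90
  NOT q OR (NOT q OR t) = max(a, b) on (0.90, 0.90) = 0.90
  (q OR p) AND (NOT q OR (NOT q OR t)) = min(a, b) on (0.47, 0.90) = 0.47
  → value = 0.4700
Under algebraic product:
  q OR p = a + b − a·b on (0.1000, 0.4700) = 0.5230
  NOT q = 1 − 0.1000 = 0.9000
  NOT q = 1 − 0.1000 = 0.9000
  NOT q OR t = a + b − a·b on (0.9000, 0.2000) = 0.9200
  NOT q OR (NOT q OR t) = a + b − a·b on (0.9000, 0.9200) = 0.9920
  (q OR p) AND (NOT q OR (NOT q OR t)) = a·b on (0.5230, 0.9920) = 0.5188
  → value = 0.5188
|0.4700 − 0.5188| = 0.049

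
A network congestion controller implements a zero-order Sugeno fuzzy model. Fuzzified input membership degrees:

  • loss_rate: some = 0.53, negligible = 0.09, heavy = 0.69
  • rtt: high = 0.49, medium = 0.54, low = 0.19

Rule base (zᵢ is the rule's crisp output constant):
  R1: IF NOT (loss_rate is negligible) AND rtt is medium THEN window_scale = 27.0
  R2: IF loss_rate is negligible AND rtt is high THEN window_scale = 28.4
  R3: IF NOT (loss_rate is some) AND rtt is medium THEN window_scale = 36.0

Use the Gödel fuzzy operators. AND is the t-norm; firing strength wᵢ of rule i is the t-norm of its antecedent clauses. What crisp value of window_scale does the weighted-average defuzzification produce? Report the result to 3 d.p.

30.960

R1 (z=27.0): ¬negligible=1−0.09=0.91, medium=0.54; AND[min(a, b)] → w = 0.54
R2 (z=28.4): negligible=0.09, high=0.49; AND[min(a, b)] → w = 0.09
R3 (z=36.0): ¬some=1−0.53=0.47, medium=0.54; AND[min(a, b)] → w = 0.47
Weighted average = (0.54·27.0 + 0.09·28.4 + 0.47·36.0) / (0.54 + 0.09 + 0.47)
  = 34.0560 / 1.1000 = 30.960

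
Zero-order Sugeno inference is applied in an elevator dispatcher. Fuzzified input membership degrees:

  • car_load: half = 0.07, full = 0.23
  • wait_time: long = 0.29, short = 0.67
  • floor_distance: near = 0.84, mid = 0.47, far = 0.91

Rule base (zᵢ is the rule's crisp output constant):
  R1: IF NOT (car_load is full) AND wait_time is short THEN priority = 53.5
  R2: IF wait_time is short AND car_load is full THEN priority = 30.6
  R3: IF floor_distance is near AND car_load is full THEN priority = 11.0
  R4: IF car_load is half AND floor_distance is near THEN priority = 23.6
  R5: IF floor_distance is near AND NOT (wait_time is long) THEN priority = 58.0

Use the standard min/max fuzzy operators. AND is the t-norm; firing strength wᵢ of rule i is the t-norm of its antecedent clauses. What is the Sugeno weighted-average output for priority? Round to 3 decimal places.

R1 (z=53.5): ¬full=1−0.23=0.77, short=0.67; AND[min(a, b)] → w = 0.67
R2 (z=30.6): short=0.67, full=0.23; AND[min(a, b)] → w = 0.23
R3 (z=11.0): near=0.84, full=0.23; AND[min(a, b)] → w = 0.23
R4 (z=23.6): half=0.07, near=0.84; AND[min(a, b)] → w = 0.07
R5 (z=58.0): near=0.84, ¬long=1−0.29=0.71; AND[min(a, b)] → w = 0.71
Weighted average = (0.67·53.5 + 0.23·30.6 + 0.23·11.0 + 0.07·23.6 + 0.71·58.0) / (0.67 + 0.23 + 0.23 + 0.07 + 0.71)
  = 88.2450 / 1.9100 = 46.202

46.202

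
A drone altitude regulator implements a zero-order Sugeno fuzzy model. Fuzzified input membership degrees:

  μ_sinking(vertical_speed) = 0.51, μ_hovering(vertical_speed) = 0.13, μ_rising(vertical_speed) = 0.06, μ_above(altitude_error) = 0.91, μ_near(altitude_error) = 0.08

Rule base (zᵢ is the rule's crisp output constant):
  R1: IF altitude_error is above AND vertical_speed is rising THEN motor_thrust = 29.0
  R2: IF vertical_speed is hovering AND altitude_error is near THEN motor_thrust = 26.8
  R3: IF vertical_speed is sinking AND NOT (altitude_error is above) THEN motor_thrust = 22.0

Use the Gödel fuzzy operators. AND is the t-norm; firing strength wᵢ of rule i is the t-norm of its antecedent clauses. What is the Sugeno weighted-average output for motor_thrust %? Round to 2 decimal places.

25.50

R1 (z=29.0): above=0.91, rising=0.06; AND[min(a, b)] → w = 0.06
R2 (z=26.8): hovering=0.13, near=0.08; AND[min(a, b)] → w = 0.08
R3 (z=22.0): sinking=0.51, ¬above=1−0.91=0.09; AND[min(a, b)] → w = 0.09
Weighted average = (0.06·29.0 + 0.08·26.8 + 0.09·22.0) / (0.06 + 0.08 + 0.09)
  = 5.8640 / 0.2300 = 25.50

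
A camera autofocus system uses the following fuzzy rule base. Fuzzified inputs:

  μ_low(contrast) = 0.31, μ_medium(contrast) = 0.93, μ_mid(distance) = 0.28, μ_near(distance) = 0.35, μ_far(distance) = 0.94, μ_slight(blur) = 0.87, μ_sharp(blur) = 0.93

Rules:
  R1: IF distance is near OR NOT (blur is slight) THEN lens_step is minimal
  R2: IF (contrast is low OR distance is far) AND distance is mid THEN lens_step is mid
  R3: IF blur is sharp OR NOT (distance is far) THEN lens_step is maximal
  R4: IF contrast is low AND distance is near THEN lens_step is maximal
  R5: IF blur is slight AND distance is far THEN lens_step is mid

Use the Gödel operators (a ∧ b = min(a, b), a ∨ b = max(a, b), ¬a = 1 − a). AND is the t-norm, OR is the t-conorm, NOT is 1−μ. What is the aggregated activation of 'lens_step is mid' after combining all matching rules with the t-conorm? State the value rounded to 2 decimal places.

R1: near=0.35, ¬slight=1−0.87=0.13; OR[max(a, b)] → w = 0.35
R2: (low=0.31 OR far=0.94) = 0.94; AND[min(a, b)] with mid=0.28 → w = 0.28
R3: sharp=0.93, ¬far=1−0.94=0.06; OR[max(a, b)] → w = 0.93
R4: low=0.31, near=0.35; AND[min(a, b)] → w = 0.31
R5: slight=0.87, far=0.94; AND[min(a, b)] → w = 0.87
Rules with consequent 'mid': {R2, R5} → strengths 0.28, 0.87
Aggregate via t-conorm [max(a, b)]: 0.87

0.87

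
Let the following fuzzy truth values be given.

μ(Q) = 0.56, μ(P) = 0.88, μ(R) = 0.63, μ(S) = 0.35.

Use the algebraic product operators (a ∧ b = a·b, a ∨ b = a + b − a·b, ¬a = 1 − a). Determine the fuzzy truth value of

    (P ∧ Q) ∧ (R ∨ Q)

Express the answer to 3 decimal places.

P ∧ Q = a·b on (0.8800, 0.5600) = 0.4928
R ∨ Q = a + b − a·b on (0.6300, 0.5600) = 0.8372
(P ∧ Q) ∧ (R ∨ Q) = a·b on (0.4928, 0.8372) = 0.4126

0.413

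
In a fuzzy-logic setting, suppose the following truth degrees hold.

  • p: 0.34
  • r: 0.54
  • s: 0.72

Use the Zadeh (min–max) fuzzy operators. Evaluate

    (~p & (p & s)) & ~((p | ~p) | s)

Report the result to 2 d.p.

0.28

~p = 1 − 0.34 = 0.66
p & s = min(a, b) on (0.34, 0.72) = 0.34
~p & (p & s) = min(a, b) on (0.66, 0.34) = 0.34
~p = 1 − 0.34 = 0.66
p | ~p = max(a, b) on (0.34, 0.66) = 0.66
(p | ~p) | s = max(a, b) on (0.66, 0.72) = 0.72
~((p | ~p) | s) = 1 − 0.72 = 0.28
(~p & (p & s)) & ~((p | ~p) | s) = min(a, b) on (0.34, 0.28) = 0.28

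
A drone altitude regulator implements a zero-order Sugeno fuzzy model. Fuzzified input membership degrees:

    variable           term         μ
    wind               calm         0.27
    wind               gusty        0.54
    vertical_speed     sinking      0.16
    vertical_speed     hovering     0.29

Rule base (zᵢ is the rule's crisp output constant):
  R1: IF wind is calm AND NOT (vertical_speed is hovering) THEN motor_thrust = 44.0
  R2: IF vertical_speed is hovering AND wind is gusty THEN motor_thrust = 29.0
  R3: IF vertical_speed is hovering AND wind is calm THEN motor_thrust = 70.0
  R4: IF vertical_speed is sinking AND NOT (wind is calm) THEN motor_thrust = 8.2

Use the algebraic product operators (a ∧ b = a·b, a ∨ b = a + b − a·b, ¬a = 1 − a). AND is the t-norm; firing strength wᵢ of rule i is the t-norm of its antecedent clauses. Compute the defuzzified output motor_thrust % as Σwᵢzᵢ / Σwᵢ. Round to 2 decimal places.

R1 (z=44.0): calm=0.27, ¬hovering=1−0.29=0.71; AND[a·b] → w = 0.1917
R2 (z=29.0): hovering=0.29, gusty=0.54; AND[a·b] → w = 0.1566
R3 (z=70.0): hovering=0.29, calm=0.27; AND[a·b] → w = 0.0783
R4 (z=8.2): sinking=0.16, ¬calm=1−0.27=0.73; AND[a·b] → w = 0.1168
Weighted average = (0.1917·44.0 + 0.1566·29.0 + 0.0783·70.0 + 0.1168·8.2) / (0.1917 + 0.1566 + 0.0783 + 0.1168)
  = 19.4150 / 0.5434 = 35.73

35.73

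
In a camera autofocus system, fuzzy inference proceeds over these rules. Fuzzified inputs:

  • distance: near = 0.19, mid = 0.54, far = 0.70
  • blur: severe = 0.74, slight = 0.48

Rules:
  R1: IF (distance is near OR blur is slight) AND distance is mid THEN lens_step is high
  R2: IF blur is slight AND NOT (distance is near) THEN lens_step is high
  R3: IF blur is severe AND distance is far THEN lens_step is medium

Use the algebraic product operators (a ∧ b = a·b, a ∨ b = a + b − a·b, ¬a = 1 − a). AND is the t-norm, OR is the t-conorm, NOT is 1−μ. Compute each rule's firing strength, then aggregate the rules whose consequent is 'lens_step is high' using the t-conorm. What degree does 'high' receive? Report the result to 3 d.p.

0.580

R1: (near=0.19 OR slight=0.48) = 0.5788; AND[a·b] with mid=0.54 → w = 0.3126
R2: slight=0.48, ¬near=1−0.19=0.81; AND[a·b] → w = 0.3888
R3: severe=0.74, far=0.70; AND[a·b] → w = 0.5180
Rules with consequent 'high': {R1, R2} → strengths 0.3126, 0.3888
Aggregate via t-conorm [a + b − a·b]: 0.5798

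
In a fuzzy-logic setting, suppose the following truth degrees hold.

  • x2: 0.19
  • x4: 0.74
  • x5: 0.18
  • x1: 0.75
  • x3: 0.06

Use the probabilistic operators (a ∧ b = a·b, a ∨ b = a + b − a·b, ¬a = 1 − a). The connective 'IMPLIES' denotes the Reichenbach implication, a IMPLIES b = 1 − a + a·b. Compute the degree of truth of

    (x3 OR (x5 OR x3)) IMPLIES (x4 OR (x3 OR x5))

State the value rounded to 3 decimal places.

x5 OR x3 = a + b − a·b on (0.1800, 0.0600) = 0.2292
x3 OR (x5 OR x3) = a + b − a·b on (0.0600, 0.2292) = 0.2754
x3 OR x5 = a + b − a·b on (0.0600, 0.1800) = 0.2292
x4 OR (x3 OR x5) = a + b − a·b on (0.7400, 0.2292) = 0.7996
(x3 OR (x5 OR x3)) IMPLIES (x4 OR (x3 OR x5))  [Reichenbach: 1 − a + a·b] with a=0.2754, b=0.7996 → 0.9448

0.945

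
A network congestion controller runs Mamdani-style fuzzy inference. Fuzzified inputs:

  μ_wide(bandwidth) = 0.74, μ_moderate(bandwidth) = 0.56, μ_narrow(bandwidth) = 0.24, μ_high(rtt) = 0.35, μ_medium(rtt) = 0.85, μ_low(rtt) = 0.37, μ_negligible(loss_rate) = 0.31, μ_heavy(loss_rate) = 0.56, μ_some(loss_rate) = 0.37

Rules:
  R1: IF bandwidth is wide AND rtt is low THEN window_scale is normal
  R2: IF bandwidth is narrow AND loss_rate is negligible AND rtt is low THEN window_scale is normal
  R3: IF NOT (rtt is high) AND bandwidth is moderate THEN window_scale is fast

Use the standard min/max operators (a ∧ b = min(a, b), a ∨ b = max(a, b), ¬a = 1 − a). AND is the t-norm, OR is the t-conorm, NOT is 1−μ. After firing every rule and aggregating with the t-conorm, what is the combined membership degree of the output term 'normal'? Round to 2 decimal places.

R1: wide=0.74, low=0.37; AND[min(a, b)] → w = 0.37
R2: narrow=0.24, negligible=0.31, low=0.37; AND[min(a, b)] → w = 0.24
R3: ¬high=1−0.35=0.65, moderate=0.56; AND[min(a, b)] → w = 0.56
Rules with consequent 'normal': {R1, R2} → strengths 0.37, 0.24
Aggregate via t-conorm [max(a, b)]: 0.37

0.37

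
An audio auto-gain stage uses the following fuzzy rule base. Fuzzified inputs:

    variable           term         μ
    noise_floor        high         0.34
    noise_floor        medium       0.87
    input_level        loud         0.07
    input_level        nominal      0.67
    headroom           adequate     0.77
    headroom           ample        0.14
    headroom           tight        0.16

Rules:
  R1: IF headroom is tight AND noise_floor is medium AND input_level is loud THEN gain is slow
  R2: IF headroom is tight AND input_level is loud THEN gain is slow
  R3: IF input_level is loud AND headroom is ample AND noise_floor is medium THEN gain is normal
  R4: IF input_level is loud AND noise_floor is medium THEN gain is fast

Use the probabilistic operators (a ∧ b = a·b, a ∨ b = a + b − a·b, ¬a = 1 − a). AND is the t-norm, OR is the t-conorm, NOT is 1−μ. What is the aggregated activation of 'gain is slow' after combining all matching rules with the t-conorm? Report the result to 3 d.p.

R1: tight=0.16, medium=0.87, loud=0.07; AND[a·b] → w = 0.0097
R2: tight=0.16, loud=0.07; AND[a·b] → w = 0.0112
R3: loud=0.07, ample=0.14, medium=0.87; AND[a·b] → w = 0.0085
R4: loud=0.07, medium=0.87; AND[a·b] → w = 0.0609
Rules with consequent 'slow': {R1, R2} → strengths 0.0097, 0.0112
Aggregate via t-conorm [a + b − a·b]: 0.0208

0.021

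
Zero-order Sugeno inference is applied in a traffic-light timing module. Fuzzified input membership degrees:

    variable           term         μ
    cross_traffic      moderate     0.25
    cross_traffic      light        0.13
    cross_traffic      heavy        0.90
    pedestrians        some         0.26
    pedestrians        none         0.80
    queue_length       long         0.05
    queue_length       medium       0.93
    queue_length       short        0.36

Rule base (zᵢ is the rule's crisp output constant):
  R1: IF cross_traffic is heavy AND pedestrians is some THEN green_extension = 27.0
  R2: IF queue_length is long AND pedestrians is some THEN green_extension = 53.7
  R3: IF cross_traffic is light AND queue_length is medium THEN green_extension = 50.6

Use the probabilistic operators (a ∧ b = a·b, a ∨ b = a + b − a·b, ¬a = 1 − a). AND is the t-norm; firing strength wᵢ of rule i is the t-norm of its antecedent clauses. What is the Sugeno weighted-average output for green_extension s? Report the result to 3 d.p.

35.699

R1 (z=27.0): heavy=0.90, some=0.26; AND[a·b] → w = 0.2340
R2 (z=53.7): long=0.05, some=0.26; AND[a·b] → w = 0.0130
R3 (z=50.6): light=0.13, medium=0.93; AND[a·b] → w = 0.1209
Weighted average = (0.2340·27.0 + 0.0130·53.7 + 0.1209·50.6) / (0.2340 + 0.0130 + 0.1209)
  = 13.1336 / 0.3679 = 35.699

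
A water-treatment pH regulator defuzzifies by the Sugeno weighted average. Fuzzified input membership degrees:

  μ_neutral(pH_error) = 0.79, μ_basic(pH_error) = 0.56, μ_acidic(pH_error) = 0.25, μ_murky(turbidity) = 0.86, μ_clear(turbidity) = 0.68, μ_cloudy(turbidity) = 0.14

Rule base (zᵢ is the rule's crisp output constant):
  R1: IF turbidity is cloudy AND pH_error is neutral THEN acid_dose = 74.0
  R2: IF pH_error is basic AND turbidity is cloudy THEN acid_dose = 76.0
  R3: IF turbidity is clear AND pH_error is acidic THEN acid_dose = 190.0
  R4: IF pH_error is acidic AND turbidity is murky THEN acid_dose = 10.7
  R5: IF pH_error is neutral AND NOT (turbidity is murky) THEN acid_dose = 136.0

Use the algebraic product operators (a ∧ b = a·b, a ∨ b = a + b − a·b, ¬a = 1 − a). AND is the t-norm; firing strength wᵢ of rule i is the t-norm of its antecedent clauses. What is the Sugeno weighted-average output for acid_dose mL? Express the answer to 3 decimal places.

93.171

R1 (z=74.0): cloudy=0.14, neutral=0.79; AND[a·b] → w = 0.1106
R2 (z=76.0): basic=0.56, cloudy=0.14; AND[a·b] → w = 0.0784
R3 (z=190.0): clear=0.68, acidic=0.25; AND[a·b] → w = 0.1700
R4 (z=10.7): acidic=0.25, murky=0.86; AND[a·b] → w = 0.2150
R5 (z=136.0): neutral=0.79, ¬murky=1−0.86=0.14; AND[a·b] → w = 0.1106
Weighted average = (0.1106·74.0 + 0.0784·76.0 + 0.1700·190.0 + 0.2150·10.7 + 0.1106·136.0) / (0.1106 + 0.0784 + 0.1700 + 0.2150 + 0.1106)
  = 63.7849 / 0.6846 = 93.171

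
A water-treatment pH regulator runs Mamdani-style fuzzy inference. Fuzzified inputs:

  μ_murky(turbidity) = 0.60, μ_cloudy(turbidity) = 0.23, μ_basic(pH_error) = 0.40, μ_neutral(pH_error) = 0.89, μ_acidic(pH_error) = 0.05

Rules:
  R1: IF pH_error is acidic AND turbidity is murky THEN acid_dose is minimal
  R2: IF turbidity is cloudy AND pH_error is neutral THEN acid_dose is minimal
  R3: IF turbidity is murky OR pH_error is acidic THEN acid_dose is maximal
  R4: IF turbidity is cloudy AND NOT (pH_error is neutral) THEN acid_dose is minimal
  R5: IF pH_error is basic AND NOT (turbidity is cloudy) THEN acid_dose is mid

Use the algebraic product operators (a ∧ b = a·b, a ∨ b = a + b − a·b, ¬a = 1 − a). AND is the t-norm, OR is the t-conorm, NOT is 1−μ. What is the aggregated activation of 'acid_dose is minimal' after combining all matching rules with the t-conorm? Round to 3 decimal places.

0.248

R1: acidic=0.05, murky=0.60; AND[a·b] → w = 0.0300
R2: cloudy=0.23, neutral=0.89; AND[a·b] → w = 0.2047
R3: murky=0.60, acidic=0.05; OR[a + b − a·b] → w = 0.6200
R4: cloudy=0.23, ¬neutral=1−0.89=0.11; AND[a·b] → w = 0.0253
R5: basic=0.40, ¬cloudy=1−0.23=0.77; AND[a·b] → w = 0.3080
Rules with consequent 'minimal': {R1, R2, R4} → strengths 0.0300, 0.2047, 0.0253
Aggregate via t-conorm [a + b − a·b]: 0.2481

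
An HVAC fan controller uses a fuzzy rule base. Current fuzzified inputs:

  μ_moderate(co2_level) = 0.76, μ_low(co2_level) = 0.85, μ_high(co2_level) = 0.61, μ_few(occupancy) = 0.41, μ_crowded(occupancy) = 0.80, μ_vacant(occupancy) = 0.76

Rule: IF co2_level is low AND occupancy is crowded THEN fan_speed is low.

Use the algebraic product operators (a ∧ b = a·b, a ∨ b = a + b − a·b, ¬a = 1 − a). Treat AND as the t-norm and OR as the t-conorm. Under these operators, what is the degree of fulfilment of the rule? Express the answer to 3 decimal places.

firing strength: low=0.85, crowded=0.80; AND[a·b] → w = 0.6800

0.680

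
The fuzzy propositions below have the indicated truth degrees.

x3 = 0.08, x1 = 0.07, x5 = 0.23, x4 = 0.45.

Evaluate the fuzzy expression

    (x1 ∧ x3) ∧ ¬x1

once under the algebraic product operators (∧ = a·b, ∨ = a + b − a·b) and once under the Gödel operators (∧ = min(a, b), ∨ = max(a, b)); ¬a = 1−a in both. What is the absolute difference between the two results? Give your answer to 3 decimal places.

0.065

Under algebraic product:
  x1 ∧ x3 = a·b on (0.0700, 0.0800) = 0.0056
  ¬x1 = 1 − 0.0700 = 0.9300
  (x1 ∧ x3) ∧ ¬x1 = a·b on (0.0056, 0.9300) = 0.0052
  → value = 0.0052
Under Gödel:
  x1 ∧ x3 = min(a, b) on (0.07, 0.08) = 0.07
  ¬x1 = 1 − 0.07 = 0.93
  (x1 ∧ x3) ∧ ¬x1 = min(a, b) on (0.07, 0.93) = 0.07
  → value = 0.0700
|0.0052 − 0.0700| = 0.065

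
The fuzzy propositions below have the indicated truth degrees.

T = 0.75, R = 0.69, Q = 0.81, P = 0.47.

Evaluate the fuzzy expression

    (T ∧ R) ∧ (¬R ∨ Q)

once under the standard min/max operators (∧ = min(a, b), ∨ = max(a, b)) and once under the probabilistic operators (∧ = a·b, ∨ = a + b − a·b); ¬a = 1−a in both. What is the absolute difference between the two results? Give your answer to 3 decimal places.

0.240

Under standard min/max:
  T ∧ R = min(a, b) on (0.75, 0.69) = 0.69
  ¬R = 1 − 0.69 = 0.31
  ¬R ∨ Q = max(a, b) on (0.31, 0.81) = 0.81
  (T ∧ R) ∧ (¬R ∨ Q) = min(a, b) on (0.69, 0.81) = 0.69
  → value = 0.6900
Under probabilistic:
  T ∧ R = a·b on (0.7500, 0.6900) = 0.5175
  ¬R = 1 − 0.6900 = 0.3100
  ¬R ∨ Q = a + b − a·b on (0.3100, 0.8100) = 0.8689
  (T ∧ R) ∧ (¬R ∨ Q) = a·b on (0.5175, 0.8689) = 0.4497
  → value = 0.4497
|0.6900 − 0.4497| = 0.240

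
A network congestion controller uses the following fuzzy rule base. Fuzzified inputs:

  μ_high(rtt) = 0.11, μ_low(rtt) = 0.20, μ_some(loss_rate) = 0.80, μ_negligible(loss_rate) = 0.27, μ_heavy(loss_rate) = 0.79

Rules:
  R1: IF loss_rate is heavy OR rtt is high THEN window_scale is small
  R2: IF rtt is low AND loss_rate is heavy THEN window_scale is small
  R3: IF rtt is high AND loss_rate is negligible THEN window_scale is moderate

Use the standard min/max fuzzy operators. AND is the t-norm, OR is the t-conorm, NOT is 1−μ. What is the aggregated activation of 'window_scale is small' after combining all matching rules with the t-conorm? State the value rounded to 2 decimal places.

R1: heavy=0.79, high=0.11; OR[max(a, b)] → w = 0.79
R2: low=0.20, heavy=0.79; AND[min(a, b)] → w = 0.20
R3: high=0.11, negligible=0.27; AND[min(a, b)] → w = 0.11
Rules with consequent 'small': {R1, R2} → strengths 0.79, 0.20
Aggregate via t-conorm [max(a, b)]: 0.79

0.79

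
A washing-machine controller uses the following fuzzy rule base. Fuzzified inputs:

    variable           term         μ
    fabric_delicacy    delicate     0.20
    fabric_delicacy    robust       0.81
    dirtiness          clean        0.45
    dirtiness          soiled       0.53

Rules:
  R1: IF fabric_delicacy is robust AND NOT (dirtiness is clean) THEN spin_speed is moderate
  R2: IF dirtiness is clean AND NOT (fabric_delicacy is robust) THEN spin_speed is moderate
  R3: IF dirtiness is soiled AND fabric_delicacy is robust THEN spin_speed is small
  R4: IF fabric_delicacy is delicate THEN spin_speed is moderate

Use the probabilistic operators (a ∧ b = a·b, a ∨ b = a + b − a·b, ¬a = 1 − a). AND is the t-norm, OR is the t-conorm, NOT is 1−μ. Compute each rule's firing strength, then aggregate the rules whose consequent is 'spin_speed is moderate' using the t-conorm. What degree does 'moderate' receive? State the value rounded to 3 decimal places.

R1: robust=0.81, ¬clean=1−0.45=0.55; AND[a·b] → w = 0.4455
R2: clean=0.45, ¬robust=1−0.81=0.19; AND[a·b] → w = 0.0855
R3: soiled=0.53, robust=0.81; AND[a·b] → w = 0.4293
R4: delicate=0.20 → w = 0.2000
Rules with consequent 'moderate': {R1, R2, R4} → strengths 0.4455, 0.0855, 0.2000
Aggregate via t-conorm [a + b − a·b]: 0.5943

0.594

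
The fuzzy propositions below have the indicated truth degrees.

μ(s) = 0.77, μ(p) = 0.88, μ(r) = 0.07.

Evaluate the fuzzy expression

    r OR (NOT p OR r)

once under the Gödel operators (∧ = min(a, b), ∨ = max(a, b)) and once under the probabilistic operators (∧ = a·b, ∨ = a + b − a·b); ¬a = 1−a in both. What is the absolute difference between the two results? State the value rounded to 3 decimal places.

0.119

Under Gödel:
  NOT p = 1 − 0.88 = 0.12
  NOT p OR r = max(a, b) on (0.12, 0.07) = 0.12
  r OR (NOT p OR r) = max(a, b) on (0.07, 0.12) = 0.12
  → value = 0.1200
Under probabilistic:
  NOT p = 1 − 0.8800 = 0.1200
  NOT p OR r = a + b − a·b on (0.1200, 0.0700) = 0.1816
  r OR (NOT p OR r) = a + b − a·b on (0.0700, 0.1816) = 0.2389
  → value = 0.2389
|0.1200 − 0.2389| = 0.119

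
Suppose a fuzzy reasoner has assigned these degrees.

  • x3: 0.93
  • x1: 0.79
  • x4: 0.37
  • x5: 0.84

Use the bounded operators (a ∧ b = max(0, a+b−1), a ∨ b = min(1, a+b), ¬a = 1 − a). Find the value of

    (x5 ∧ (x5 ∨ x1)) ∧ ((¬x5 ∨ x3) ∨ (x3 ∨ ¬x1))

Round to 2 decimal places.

x5 ∨ x1 = min(1, a+b) on (0.84, 0.79) = 1.00
x5 ∧ (x5 ∨ x1) = max(0, a+b−1) on (0.84, 1.00) = 0.84
¬x5 = 1 − 0.84 = 0.16
¬x5 ∨ x3 = min(1, a+b) on (0.16, 0.93) = 1.00
¬x1 = 1 − 0.79 = 0.21
x3 ∨ ¬x1 = min(1, a+b) on (0.93, 0.21) = 1.00
(¬x5 ∨ x3) ∨ (x3 ∨ ¬x1) = min(1, a+b) on (1.00, 1.00) = 1.00
(x5 ∧ (x5 ∨ x1)) ∧ ((¬x5 ∨ x3) ∨ (x3 ∨ ¬x1)) = max(0, a+b−1) on (0.84, 1.00) = 0.84

0.84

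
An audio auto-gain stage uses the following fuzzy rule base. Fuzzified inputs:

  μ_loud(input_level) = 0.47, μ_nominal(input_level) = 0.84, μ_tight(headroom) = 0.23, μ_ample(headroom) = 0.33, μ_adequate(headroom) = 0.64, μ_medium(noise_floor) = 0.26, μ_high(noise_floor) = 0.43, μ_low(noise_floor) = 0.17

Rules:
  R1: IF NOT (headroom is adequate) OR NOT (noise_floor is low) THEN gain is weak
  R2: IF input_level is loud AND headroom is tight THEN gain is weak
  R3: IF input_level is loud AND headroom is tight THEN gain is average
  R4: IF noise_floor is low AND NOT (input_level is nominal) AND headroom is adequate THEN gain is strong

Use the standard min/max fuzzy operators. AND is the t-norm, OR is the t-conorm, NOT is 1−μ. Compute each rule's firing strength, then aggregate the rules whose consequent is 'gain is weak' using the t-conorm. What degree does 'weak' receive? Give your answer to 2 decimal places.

0.83

R1: ¬adequate=1−0.64=0.36, ¬low=1−0.17=0.83; OR[max(a, b)] → w = 0.83
R2: loud=0.47, tight=0.23; AND[min(a, b)] → w = 0.23
R3: loud=0.47, tight=0.23; AND[min(a, b)] → w = 0.23
R4: low=0.17, ¬nominal=1−0.84=0.16, adequate=0.64; AND[min(a, b)] → w = 0.16
Rules with consequent 'weak': {R1, R2} → strengths 0.83, 0.23
Aggregate via t-conorm [max(a, b)]: 0.83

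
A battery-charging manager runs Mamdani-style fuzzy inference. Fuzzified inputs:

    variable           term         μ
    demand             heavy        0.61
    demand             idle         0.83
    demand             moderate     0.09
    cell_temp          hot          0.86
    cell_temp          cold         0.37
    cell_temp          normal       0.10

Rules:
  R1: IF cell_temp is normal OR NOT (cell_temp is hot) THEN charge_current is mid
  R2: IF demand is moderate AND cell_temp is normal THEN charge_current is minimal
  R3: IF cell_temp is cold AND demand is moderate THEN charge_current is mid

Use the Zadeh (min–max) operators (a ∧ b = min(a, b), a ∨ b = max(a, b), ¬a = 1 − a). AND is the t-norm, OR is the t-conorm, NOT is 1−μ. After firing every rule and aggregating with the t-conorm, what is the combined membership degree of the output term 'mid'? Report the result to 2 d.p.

R1: normal=0.10, ¬hot=1−0.86=0.14; OR[max(a, b)] → w = 0.14
R2: moderate=0.09, normal=0.10; AND[min(a, b)] → w = 0.09
R3: cold=0.37, moderate=0.09; AND[min(a, b)] → w = 0.09
Rules with consequent 'mid': {R1, R3} → strengths 0.14, 0.09
Aggregate via t-conorm [max(a, b)]: 0.14

0.14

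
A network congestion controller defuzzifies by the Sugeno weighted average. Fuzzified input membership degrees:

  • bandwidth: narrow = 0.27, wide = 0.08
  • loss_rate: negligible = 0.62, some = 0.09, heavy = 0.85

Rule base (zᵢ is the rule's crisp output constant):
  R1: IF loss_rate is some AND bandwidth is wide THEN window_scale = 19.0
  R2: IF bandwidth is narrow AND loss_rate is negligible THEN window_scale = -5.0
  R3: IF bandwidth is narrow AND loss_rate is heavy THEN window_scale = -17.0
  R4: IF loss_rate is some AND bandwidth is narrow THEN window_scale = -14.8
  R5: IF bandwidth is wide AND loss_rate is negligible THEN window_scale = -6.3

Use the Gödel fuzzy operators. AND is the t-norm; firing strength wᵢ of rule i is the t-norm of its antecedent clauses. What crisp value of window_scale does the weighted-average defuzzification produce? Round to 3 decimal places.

R1 (z=19.0): some=0.09, wide=0.08; AND[min(a, b)] → w = 0.08
R2 (z=-5.0): narrow=0.27, negligible=0.62; AND[min(a, b)] → w = 0.27
R3 (z=-17.0): narrow=0.27, heavy=0.85; AND[min(a, b)] → w = 0.27
R4 (z=-14.8): some=0.09, narrow=0.27; AND[min(a, b)] → w = 0.09
R5 (z=-6.3): wide=0.08, negligible=0.62; AND[min(a, b)] → w = 0.08
Weighted average = (0.08·19.0 + 0.27·-5.0 + 0.27·-17.0 + 0.09·-14.8 + 0.08·-6.3) / (0.08 + 0.27 + 0.27 + 0.09 + 0.08)
  = -6.2560 / 0.7900 = -7.919

-7.919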